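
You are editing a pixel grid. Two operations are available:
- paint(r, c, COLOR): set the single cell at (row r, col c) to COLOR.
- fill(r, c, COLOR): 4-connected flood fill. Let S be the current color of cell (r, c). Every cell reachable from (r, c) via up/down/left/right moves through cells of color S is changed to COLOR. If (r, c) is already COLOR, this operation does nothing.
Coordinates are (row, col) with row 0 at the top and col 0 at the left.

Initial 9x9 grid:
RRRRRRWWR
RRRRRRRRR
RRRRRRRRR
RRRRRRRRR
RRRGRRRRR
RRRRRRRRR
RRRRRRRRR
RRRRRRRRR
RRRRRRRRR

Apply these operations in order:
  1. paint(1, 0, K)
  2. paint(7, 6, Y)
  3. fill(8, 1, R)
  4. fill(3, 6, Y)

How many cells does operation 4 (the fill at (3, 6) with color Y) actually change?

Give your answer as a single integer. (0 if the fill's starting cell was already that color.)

Answer: 76

Derivation:
After op 1 paint(1,0,K):
RRRRRRWWR
KRRRRRRRR
RRRRRRRRR
RRRRRRRRR
RRRGRRRRR
RRRRRRRRR
RRRRRRRRR
RRRRRRRRR
RRRRRRRRR
After op 2 paint(7,6,Y):
RRRRRRWWR
KRRRRRRRR
RRRRRRRRR
RRRRRRRRR
RRRGRRRRR
RRRRRRRRR
RRRRRRRRR
RRRRRRYRR
RRRRRRRRR
After op 3 fill(8,1,R) [0 cells changed]:
RRRRRRWWR
KRRRRRRRR
RRRRRRRRR
RRRRRRRRR
RRRGRRRRR
RRRRRRRRR
RRRRRRRRR
RRRRRRYRR
RRRRRRRRR
After op 4 fill(3,6,Y) [76 cells changed]:
YYYYYYWWY
KYYYYYYYY
YYYYYYYYY
YYYYYYYYY
YYYGYYYYY
YYYYYYYYY
YYYYYYYYY
YYYYYYYYY
YYYYYYYYY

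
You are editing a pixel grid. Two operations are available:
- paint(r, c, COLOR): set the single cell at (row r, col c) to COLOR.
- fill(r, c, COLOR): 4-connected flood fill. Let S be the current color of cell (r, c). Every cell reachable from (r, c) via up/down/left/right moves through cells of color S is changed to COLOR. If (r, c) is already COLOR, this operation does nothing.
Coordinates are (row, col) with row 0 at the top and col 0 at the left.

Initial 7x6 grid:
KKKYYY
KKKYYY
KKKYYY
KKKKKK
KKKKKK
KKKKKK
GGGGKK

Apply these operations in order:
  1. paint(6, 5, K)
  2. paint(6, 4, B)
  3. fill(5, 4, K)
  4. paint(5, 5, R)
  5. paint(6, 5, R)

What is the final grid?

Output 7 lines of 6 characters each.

After op 1 paint(6,5,K):
KKKYYY
KKKYYY
KKKYYY
KKKKKK
KKKKKK
KKKKKK
GGGGKK
After op 2 paint(6,4,B):
KKKYYY
KKKYYY
KKKYYY
KKKKKK
KKKKKK
KKKKKK
GGGGBK
After op 3 fill(5,4,K) [0 cells changed]:
KKKYYY
KKKYYY
KKKYYY
KKKKKK
KKKKKK
KKKKKK
GGGGBK
After op 4 paint(5,5,R):
KKKYYY
KKKYYY
KKKYYY
KKKKKK
KKKKKK
KKKKKR
GGGGBK
After op 5 paint(6,5,R):
KKKYYY
KKKYYY
KKKYYY
KKKKKK
KKKKKK
KKKKKR
GGGGBR

Answer: KKKYYY
KKKYYY
KKKYYY
KKKKKK
KKKKKK
KKKKKR
GGGGBR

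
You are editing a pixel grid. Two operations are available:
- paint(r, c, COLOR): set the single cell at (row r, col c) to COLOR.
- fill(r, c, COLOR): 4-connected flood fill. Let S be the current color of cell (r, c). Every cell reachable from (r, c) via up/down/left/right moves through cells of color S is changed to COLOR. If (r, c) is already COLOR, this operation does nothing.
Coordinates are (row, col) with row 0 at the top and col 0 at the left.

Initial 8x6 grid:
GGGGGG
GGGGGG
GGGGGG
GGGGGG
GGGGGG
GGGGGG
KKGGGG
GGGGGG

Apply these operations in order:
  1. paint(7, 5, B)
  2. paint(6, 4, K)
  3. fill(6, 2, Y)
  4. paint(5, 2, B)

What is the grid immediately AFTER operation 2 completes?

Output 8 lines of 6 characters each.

After op 1 paint(7,5,B):
GGGGGG
GGGGGG
GGGGGG
GGGGGG
GGGGGG
GGGGGG
KKGGGG
GGGGGB
After op 2 paint(6,4,K):
GGGGGG
GGGGGG
GGGGGG
GGGGGG
GGGGGG
GGGGGG
KKGGKG
GGGGGB

Answer: GGGGGG
GGGGGG
GGGGGG
GGGGGG
GGGGGG
GGGGGG
KKGGKG
GGGGGB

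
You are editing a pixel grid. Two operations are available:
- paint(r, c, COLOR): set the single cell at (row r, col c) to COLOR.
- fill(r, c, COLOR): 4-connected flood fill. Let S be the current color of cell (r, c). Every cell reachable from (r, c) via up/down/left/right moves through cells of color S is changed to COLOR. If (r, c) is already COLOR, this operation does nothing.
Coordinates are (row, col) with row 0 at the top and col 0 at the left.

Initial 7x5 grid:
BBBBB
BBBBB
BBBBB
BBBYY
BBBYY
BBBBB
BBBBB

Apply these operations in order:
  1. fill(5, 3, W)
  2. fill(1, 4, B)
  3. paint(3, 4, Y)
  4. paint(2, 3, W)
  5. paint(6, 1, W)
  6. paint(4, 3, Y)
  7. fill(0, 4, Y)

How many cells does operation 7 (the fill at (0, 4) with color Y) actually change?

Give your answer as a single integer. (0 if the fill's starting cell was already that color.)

Answer: 29

Derivation:
After op 1 fill(5,3,W) [31 cells changed]:
WWWWW
WWWWW
WWWWW
WWWYY
WWWYY
WWWWW
WWWWW
After op 2 fill(1,4,B) [31 cells changed]:
BBBBB
BBBBB
BBBBB
BBBYY
BBBYY
BBBBB
BBBBB
After op 3 paint(3,4,Y):
BBBBB
BBBBB
BBBBB
BBBYY
BBBYY
BBBBB
BBBBB
After op 4 paint(2,3,W):
BBBBB
BBBBB
BBBWB
BBBYY
BBBYY
BBBBB
BBBBB
After op 5 paint(6,1,W):
BBBBB
BBBBB
BBBWB
BBBYY
BBBYY
BBBBB
BWBBB
After op 6 paint(4,3,Y):
BBBBB
BBBBB
BBBWB
BBBYY
BBBYY
BBBBB
BWBBB
After op 7 fill(0,4,Y) [29 cells changed]:
YYYYY
YYYYY
YYYWY
YYYYY
YYYYY
YYYYY
YWYYY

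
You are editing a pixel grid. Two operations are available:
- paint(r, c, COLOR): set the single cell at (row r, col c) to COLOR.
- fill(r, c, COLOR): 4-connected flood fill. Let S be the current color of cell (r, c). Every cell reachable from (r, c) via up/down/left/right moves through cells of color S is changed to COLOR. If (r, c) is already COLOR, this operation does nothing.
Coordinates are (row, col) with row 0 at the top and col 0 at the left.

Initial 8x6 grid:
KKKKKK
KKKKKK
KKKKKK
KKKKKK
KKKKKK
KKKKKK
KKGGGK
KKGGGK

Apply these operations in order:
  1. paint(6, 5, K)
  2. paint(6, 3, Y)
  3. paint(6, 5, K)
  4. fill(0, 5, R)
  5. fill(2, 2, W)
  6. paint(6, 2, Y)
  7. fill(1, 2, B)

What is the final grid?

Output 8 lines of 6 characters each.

After op 1 paint(6,5,K):
KKKKKK
KKKKKK
KKKKKK
KKKKKK
KKKKKK
KKKKKK
KKGGGK
KKGGGK
After op 2 paint(6,3,Y):
KKKKKK
KKKKKK
KKKKKK
KKKKKK
KKKKKK
KKKKKK
KKGYGK
KKGGGK
After op 3 paint(6,5,K):
KKKKKK
KKKKKK
KKKKKK
KKKKKK
KKKKKK
KKKKKK
KKGYGK
KKGGGK
After op 4 fill(0,5,R) [42 cells changed]:
RRRRRR
RRRRRR
RRRRRR
RRRRRR
RRRRRR
RRRRRR
RRGYGR
RRGGGR
After op 5 fill(2,2,W) [42 cells changed]:
WWWWWW
WWWWWW
WWWWWW
WWWWWW
WWWWWW
WWWWWW
WWGYGW
WWGGGW
After op 6 paint(6,2,Y):
WWWWWW
WWWWWW
WWWWWW
WWWWWW
WWWWWW
WWWWWW
WWYYGW
WWGGGW
After op 7 fill(1,2,B) [42 cells changed]:
BBBBBB
BBBBBB
BBBBBB
BBBBBB
BBBBBB
BBBBBB
BBYYGB
BBGGGB

Answer: BBBBBB
BBBBBB
BBBBBB
BBBBBB
BBBBBB
BBBBBB
BBYYGB
BBGGGB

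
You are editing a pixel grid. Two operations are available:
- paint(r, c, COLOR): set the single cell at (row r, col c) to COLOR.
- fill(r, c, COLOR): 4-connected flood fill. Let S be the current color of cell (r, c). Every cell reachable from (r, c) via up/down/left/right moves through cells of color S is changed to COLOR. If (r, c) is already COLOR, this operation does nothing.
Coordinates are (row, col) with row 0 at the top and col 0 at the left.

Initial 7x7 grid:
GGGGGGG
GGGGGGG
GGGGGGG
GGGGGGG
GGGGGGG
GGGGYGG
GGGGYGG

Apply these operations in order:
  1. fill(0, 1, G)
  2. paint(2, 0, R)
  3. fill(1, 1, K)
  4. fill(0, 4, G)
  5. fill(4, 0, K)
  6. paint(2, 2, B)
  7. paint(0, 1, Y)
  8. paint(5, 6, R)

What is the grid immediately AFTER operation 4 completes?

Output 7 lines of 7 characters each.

Answer: GGGGGGG
GGGGGGG
RGGGGGG
GGGGGGG
GGGGGGG
GGGGYGG
GGGGYGG

Derivation:
After op 1 fill(0,1,G) [0 cells changed]:
GGGGGGG
GGGGGGG
GGGGGGG
GGGGGGG
GGGGGGG
GGGGYGG
GGGGYGG
After op 2 paint(2,0,R):
GGGGGGG
GGGGGGG
RGGGGGG
GGGGGGG
GGGGGGG
GGGGYGG
GGGGYGG
After op 3 fill(1,1,K) [46 cells changed]:
KKKKKKK
KKKKKKK
RKKKKKK
KKKKKKK
KKKKKKK
KKKKYKK
KKKKYKK
After op 4 fill(0,4,G) [46 cells changed]:
GGGGGGG
GGGGGGG
RGGGGGG
GGGGGGG
GGGGGGG
GGGGYGG
GGGGYGG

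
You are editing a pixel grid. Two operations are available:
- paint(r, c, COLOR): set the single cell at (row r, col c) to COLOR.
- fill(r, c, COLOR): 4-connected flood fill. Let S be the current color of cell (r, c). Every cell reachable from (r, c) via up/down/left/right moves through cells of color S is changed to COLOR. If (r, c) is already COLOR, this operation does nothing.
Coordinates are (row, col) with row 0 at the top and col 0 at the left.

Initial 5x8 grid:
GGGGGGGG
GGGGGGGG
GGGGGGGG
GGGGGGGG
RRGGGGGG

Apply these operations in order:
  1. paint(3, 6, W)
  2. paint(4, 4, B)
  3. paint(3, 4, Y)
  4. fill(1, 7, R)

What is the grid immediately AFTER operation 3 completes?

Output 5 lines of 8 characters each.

After op 1 paint(3,6,W):
GGGGGGGG
GGGGGGGG
GGGGGGGG
GGGGGGWG
RRGGGGGG
After op 2 paint(4,4,B):
GGGGGGGG
GGGGGGGG
GGGGGGGG
GGGGGGWG
RRGGBGGG
After op 3 paint(3,4,Y):
GGGGGGGG
GGGGGGGG
GGGGGGGG
GGGGYGWG
RRGGBGGG

Answer: GGGGGGGG
GGGGGGGG
GGGGGGGG
GGGGYGWG
RRGGBGGG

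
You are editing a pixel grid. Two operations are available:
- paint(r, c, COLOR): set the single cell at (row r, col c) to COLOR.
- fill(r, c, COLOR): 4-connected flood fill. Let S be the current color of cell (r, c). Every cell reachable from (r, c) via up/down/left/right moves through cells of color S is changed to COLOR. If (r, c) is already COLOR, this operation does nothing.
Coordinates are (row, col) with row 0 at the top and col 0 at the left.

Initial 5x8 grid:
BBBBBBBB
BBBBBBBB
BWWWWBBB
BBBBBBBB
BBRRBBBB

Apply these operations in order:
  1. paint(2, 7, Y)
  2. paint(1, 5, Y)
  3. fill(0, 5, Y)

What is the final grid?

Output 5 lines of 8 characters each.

After op 1 paint(2,7,Y):
BBBBBBBB
BBBBBBBB
BWWWWBBY
BBBBBBBB
BBRRBBBB
After op 2 paint(1,5,Y):
BBBBBBBB
BBBBBYBB
BWWWWBBY
BBBBBBBB
BBRRBBBB
After op 3 fill(0,5,Y) [32 cells changed]:
YYYYYYYY
YYYYYYYY
YWWWWYYY
YYYYYYYY
YYRRYYYY

Answer: YYYYYYYY
YYYYYYYY
YWWWWYYY
YYYYYYYY
YYRRYYYY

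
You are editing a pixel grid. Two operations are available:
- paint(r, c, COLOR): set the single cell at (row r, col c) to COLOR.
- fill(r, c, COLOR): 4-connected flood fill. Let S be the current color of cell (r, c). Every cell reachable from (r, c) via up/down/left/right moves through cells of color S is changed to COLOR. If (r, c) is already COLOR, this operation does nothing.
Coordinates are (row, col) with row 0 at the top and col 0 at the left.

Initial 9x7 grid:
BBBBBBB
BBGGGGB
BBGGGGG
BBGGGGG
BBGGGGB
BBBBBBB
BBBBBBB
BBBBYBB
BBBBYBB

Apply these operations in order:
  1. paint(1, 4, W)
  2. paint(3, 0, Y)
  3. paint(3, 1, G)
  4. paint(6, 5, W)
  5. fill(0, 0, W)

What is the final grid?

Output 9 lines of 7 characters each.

After op 1 paint(1,4,W):
BBBBBBB
BBGGWGB
BBGGGGG
BBGGGGG
BBGGGGB
BBBBBBB
BBBBBBB
BBBBYBB
BBBBYBB
After op 2 paint(3,0,Y):
BBBBBBB
BBGGWGB
BBGGGGG
YBGGGGG
BBGGGGB
BBBBBBB
BBBBBBB
BBBBYBB
BBBBYBB
After op 3 paint(3,1,G):
BBBBBBB
BBGGWGB
BBGGGGG
YGGGGGG
BBGGGGB
BBBBBBB
BBBBBBB
BBBBYBB
BBBBYBB
After op 4 paint(6,5,W):
BBBBBBB
BBGGWGB
BBGGGGG
YGGGGGG
BBGGGGB
BBBBBBB
BBBBBWB
BBBBYBB
BBBBYBB
After op 5 fill(0,0,W) [12 cells changed]:
WWWWWWW
WWGGWGW
WWGGGGG
YGGGGGG
BBGGGGB
BBBBBBB
BBBBBWB
BBBBYBB
BBBBYBB

Answer: WWWWWWW
WWGGWGW
WWGGGGG
YGGGGGG
BBGGGGB
BBBBBBB
BBBBBWB
BBBBYBB
BBBBYBB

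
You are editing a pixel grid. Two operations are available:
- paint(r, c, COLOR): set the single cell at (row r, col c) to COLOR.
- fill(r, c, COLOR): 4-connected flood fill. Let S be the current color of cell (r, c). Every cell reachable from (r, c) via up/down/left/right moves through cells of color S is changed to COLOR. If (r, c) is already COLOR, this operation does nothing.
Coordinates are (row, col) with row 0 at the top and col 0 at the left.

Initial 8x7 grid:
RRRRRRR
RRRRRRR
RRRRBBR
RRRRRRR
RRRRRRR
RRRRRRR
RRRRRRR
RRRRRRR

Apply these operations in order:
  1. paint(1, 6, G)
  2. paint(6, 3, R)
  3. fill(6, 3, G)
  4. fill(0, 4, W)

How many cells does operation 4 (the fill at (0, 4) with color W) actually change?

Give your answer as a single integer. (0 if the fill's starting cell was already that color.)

After op 1 paint(1,6,G):
RRRRRRR
RRRRRRG
RRRRBBR
RRRRRRR
RRRRRRR
RRRRRRR
RRRRRRR
RRRRRRR
After op 2 paint(6,3,R):
RRRRRRR
RRRRRRG
RRRRBBR
RRRRRRR
RRRRRRR
RRRRRRR
RRRRRRR
RRRRRRR
After op 3 fill(6,3,G) [53 cells changed]:
GGGGGGG
GGGGGGG
GGGGBBG
GGGGGGG
GGGGGGG
GGGGGGG
GGGGGGG
GGGGGGG
After op 4 fill(0,4,W) [54 cells changed]:
WWWWWWW
WWWWWWW
WWWWBBW
WWWWWWW
WWWWWWW
WWWWWWW
WWWWWWW
WWWWWWW

Answer: 54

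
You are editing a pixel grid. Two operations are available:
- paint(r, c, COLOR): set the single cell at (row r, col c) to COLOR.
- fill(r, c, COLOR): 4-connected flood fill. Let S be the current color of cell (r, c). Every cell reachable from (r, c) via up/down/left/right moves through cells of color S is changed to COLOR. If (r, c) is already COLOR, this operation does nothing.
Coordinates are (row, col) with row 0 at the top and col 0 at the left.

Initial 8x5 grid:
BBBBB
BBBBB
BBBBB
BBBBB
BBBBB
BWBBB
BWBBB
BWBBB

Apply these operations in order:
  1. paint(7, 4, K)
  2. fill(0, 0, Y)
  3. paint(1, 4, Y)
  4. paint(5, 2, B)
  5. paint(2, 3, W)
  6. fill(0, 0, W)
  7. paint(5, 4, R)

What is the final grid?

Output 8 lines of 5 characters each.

After op 1 paint(7,4,K):
BBBBB
BBBBB
BBBBB
BBBBB
BBBBB
BWBBB
BWBBB
BWBBK
After op 2 fill(0,0,Y) [36 cells changed]:
YYYYY
YYYYY
YYYYY
YYYYY
YYYYY
YWYYY
YWYYY
YWYYK
After op 3 paint(1,4,Y):
YYYYY
YYYYY
YYYYY
YYYYY
YYYYY
YWYYY
YWYYY
YWYYK
After op 4 paint(5,2,B):
YYYYY
YYYYY
YYYYY
YYYYY
YYYYY
YWBYY
YWYYY
YWYYK
After op 5 paint(2,3,W):
YYYYY
YYYYY
YYYWY
YYYYY
YYYYY
YWBYY
YWYYY
YWYYK
After op 6 fill(0,0,W) [34 cells changed]:
WWWWW
WWWWW
WWWWW
WWWWW
WWWWW
WWBWW
WWWWW
WWWWK
After op 7 paint(5,4,R):
WWWWW
WWWWW
WWWWW
WWWWW
WWWWW
WWBWR
WWWWW
WWWWK

Answer: WWWWW
WWWWW
WWWWW
WWWWW
WWWWW
WWBWR
WWWWW
WWWWK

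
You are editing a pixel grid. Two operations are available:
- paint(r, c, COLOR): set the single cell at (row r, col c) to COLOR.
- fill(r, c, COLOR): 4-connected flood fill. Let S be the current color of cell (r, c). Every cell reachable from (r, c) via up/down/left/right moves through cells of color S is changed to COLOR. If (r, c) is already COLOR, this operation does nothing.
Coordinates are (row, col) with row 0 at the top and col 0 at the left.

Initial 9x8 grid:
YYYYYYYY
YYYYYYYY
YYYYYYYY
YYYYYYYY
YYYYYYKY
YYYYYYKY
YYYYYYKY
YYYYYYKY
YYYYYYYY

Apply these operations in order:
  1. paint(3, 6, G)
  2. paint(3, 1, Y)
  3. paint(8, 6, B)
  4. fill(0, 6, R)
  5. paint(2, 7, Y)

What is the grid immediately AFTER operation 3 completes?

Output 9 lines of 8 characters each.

After op 1 paint(3,6,G):
YYYYYYYY
YYYYYYYY
YYYYYYYY
YYYYYYGY
YYYYYYKY
YYYYYYKY
YYYYYYKY
YYYYYYKY
YYYYYYYY
After op 2 paint(3,1,Y):
YYYYYYYY
YYYYYYYY
YYYYYYYY
YYYYYYGY
YYYYYYKY
YYYYYYKY
YYYYYYKY
YYYYYYKY
YYYYYYYY
After op 3 paint(8,6,B):
YYYYYYYY
YYYYYYYY
YYYYYYYY
YYYYYYGY
YYYYYYKY
YYYYYYKY
YYYYYYKY
YYYYYYKY
YYYYYYBY

Answer: YYYYYYYY
YYYYYYYY
YYYYYYYY
YYYYYYGY
YYYYYYKY
YYYYYYKY
YYYYYYKY
YYYYYYKY
YYYYYYBY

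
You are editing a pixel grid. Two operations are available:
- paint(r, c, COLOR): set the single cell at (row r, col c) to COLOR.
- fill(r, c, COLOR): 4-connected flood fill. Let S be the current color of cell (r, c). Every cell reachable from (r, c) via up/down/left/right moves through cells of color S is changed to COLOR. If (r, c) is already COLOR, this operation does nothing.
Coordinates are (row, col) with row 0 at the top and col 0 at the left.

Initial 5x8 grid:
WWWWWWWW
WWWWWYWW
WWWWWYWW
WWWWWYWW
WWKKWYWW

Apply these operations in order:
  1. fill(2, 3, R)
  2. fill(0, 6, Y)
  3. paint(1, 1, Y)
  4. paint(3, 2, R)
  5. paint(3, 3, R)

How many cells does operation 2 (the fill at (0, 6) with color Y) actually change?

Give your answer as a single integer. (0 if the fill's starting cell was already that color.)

After op 1 fill(2,3,R) [34 cells changed]:
RRRRRRRR
RRRRRYRR
RRRRRYRR
RRRRRYRR
RRKKRYRR
After op 2 fill(0,6,Y) [34 cells changed]:
YYYYYYYY
YYYYYYYY
YYYYYYYY
YYYYYYYY
YYKKYYYY

Answer: 34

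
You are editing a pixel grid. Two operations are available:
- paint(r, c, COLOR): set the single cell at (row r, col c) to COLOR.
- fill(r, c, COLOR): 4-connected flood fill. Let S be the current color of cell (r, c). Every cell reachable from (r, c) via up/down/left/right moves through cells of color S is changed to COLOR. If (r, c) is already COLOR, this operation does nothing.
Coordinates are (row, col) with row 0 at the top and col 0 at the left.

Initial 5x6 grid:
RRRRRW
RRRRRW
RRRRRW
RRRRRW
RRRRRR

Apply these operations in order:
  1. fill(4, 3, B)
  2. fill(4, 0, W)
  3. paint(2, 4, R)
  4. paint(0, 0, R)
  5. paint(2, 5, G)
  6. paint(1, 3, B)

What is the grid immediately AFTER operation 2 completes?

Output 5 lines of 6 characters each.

Answer: WWWWWW
WWWWWW
WWWWWW
WWWWWW
WWWWWW

Derivation:
After op 1 fill(4,3,B) [26 cells changed]:
BBBBBW
BBBBBW
BBBBBW
BBBBBW
BBBBBB
After op 2 fill(4,0,W) [26 cells changed]:
WWWWWW
WWWWWW
WWWWWW
WWWWWW
WWWWWW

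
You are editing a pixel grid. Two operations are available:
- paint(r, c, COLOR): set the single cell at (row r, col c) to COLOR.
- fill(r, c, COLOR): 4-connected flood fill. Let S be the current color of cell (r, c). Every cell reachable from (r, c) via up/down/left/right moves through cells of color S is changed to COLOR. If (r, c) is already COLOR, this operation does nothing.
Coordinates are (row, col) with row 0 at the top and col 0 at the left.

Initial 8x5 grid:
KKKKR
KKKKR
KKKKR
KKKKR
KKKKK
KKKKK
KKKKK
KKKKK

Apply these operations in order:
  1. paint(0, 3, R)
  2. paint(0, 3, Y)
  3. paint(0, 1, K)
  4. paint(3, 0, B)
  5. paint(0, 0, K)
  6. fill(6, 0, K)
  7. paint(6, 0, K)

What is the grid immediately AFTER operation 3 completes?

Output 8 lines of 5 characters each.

After op 1 paint(0,3,R):
KKKRR
KKKKR
KKKKR
KKKKR
KKKKK
KKKKK
KKKKK
KKKKK
After op 2 paint(0,3,Y):
KKKYR
KKKKR
KKKKR
KKKKR
KKKKK
KKKKK
KKKKK
KKKKK
After op 3 paint(0,1,K):
KKKYR
KKKKR
KKKKR
KKKKR
KKKKK
KKKKK
KKKKK
KKKKK

Answer: KKKYR
KKKKR
KKKKR
KKKKR
KKKKK
KKKKK
KKKKK
KKKKK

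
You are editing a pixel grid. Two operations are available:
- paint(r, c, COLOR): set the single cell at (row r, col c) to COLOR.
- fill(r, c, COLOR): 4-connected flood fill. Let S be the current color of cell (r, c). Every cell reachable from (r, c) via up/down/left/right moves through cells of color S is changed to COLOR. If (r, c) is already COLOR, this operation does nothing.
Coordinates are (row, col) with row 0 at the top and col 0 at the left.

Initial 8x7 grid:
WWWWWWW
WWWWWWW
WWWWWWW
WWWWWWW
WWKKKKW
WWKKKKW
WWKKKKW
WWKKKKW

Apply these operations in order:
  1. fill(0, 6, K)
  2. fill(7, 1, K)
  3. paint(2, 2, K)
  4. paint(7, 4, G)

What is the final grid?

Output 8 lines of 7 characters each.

Answer: KKKKKKK
KKKKKKK
KKKKKKK
KKKKKKK
KKKKKKK
KKKKKKK
KKKKKKK
KKKKGKK

Derivation:
After op 1 fill(0,6,K) [40 cells changed]:
KKKKKKK
KKKKKKK
KKKKKKK
KKKKKKK
KKKKKKK
KKKKKKK
KKKKKKK
KKKKKKK
After op 2 fill(7,1,K) [0 cells changed]:
KKKKKKK
KKKKKKK
KKKKKKK
KKKKKKK
KKKKKKK
KKKKKKK
KKKKKKK
KKKKKKK
After op 3 paint(2,2,K):
KKKKKKK
KKKKKKK
KKKKKKK
KKKKKKK
KKKKKKK
KKKKKKK
KKKKKKK
KKKKKKK
After op 4 paint(7,4,G):
KKKKKKK
KKKKKKK
KKKKKKK
KKKKKKK
KKKKKKK
KKKKKKK
KKKKKKK
KKKKGKK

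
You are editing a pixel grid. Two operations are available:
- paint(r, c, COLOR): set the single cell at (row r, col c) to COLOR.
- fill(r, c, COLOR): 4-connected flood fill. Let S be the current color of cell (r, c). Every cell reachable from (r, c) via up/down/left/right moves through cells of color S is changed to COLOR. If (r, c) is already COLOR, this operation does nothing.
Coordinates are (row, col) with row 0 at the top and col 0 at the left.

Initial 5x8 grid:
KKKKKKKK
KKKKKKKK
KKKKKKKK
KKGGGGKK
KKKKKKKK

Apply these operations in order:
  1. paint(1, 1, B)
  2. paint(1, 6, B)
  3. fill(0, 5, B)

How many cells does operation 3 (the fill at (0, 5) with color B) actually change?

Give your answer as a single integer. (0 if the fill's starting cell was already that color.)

Answer: 34

Derivation:
After op 1 paint(1,1,B):
KKKKKKKK
KBKKKKKK
KKKKKKKK
KKGGGGKK
KKKKKKKK
After op 2 paint(1,6,B):
KKKKKKKK
KBKKKKBK
KKKKKKKK
KKGGGGKK
KKKKKKKK
After op 3 fill(0,5,B) [34 cells changed]:
BBBBBBBB
BBBBBBBB
BBBBBBBB
BBGGGGBB
BBBBBBBB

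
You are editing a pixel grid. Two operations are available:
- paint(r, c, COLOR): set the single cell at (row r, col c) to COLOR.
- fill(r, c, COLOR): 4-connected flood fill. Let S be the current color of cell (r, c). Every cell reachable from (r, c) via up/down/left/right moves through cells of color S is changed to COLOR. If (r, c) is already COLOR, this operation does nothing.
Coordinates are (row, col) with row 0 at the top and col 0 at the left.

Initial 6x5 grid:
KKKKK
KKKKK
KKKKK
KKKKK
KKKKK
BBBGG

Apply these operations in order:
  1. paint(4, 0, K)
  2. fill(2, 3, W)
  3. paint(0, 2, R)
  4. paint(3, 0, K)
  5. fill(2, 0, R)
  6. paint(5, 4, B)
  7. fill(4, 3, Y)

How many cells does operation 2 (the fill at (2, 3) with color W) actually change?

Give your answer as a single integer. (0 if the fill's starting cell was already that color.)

After op 1 paint(4,0,K):
KKKKK
KKKKK
KKKKK
KKKKK
KKKKK
BBBGG
After op 2 fill(2,3,W) [25 cells changed]:
WWWWW
WWWWW
WWWWW
WWWWW
WWWWW
BBBGG

Answer: 25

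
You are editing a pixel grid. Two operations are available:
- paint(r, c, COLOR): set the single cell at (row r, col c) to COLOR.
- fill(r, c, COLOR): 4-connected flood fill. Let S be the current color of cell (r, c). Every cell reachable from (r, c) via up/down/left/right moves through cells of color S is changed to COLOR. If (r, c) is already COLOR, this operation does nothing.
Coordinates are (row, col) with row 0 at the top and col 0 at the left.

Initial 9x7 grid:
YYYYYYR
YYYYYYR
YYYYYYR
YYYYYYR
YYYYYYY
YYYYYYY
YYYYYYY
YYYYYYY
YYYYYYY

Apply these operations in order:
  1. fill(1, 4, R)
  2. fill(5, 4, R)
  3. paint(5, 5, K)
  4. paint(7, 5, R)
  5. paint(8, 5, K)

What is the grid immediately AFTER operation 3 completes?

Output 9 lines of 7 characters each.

After op 1 fill(1,4,R) [59 cells changed]:
RRRRRRR
RRRRRRR
RRRRRRR
RRRRRRR
RRRRRRR
RRRRRRR
RRRRRRR
RRRRRRR
RRRRRRR
After op 2 fill(5,4,R) [0 cells changed]:
RRRRRRR
RRRRRRR
RRRRRRR
RRRRRRR
RRRRRRR
RRRRRRR
RRRRRRR
RRRRRRR
RRRRRRR
After op 3 paint(5,5,K):
RRRRRRR
RRRRRRR
RRRRRRR
RRRRRRR
RRRRRRR
RRRRRKR
RRRRRRR
RRRRRRR
RRRRRRR

Answer: RRRRRRR
RRRRRRR
RRRRRRR
RRRRRRR
RRRRRRR
RRRRRKR
RRRRRRR
RRRRRRR
RRRRRRR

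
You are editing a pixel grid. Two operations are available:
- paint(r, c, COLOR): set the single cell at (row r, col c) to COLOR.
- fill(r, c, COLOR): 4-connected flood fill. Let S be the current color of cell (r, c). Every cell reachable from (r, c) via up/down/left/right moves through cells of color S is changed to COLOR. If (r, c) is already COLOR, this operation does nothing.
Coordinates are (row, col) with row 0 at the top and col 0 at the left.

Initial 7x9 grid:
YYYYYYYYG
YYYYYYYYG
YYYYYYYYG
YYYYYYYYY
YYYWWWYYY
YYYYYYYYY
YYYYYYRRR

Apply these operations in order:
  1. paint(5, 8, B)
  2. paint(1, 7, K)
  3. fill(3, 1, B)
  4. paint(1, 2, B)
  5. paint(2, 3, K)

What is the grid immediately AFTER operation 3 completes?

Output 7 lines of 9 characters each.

After op 1 paint(5,8,B):
YYYYYYYYG
YYYYYYYYG
YYYYYYYYG
YYYYYYYYY
YYYWWWYYY
YYYYYYYYB
YYYYYYRRR
After op 2 paint(1,7,K):
YYYYYYYYG
YYYYYYYKG
YYYYYYYYG
YYYYYYYYY
YYYWWWYYY
YYYYYYYYB
YYYYYYRRR
After op 3 fill(3,1,B) [52 cells changed]:
BBBBBBBBG
BBBBBBBKG
BBBBBBBBG
BBBBBBBBB
BBBWWWBBB
BBBBBBBBB
BBBBBBRRR

Answer: BBBBBBBBG
BBBBBBBKG
BBBBBBBBG
BBBBBBBBB
BBBWWWBBB
BBBBBBBBB
BBBBBBRRR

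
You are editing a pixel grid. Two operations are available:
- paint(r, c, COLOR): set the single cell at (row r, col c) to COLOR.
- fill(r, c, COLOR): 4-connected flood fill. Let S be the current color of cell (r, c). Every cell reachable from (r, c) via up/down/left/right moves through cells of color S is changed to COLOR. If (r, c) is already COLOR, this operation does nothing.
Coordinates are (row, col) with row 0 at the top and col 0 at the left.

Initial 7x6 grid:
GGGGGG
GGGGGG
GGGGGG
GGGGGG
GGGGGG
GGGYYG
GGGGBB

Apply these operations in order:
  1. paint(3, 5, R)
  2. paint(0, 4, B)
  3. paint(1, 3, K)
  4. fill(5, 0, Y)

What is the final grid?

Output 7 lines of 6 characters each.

Answer: YYYYBY
YYYKYY
YYYYYY
YYYYYR
YYYYYY
YYYYYY
YYYYBB

Derivation:
After op 1 paint(3,5,R):
GGGGGG
GGGGGG
GGGGGG
GGGGGR
GGGGGG
GGGYYG
GGGGBB
After op 2 paint(0,4,B):
GGGGBG
GGGGGG
GGGGGG
GGGGGR
GGGGGG
GGGYYG
GGGGBB
After op 3 paint(1,3,K):
GGGGBG
GGGKGG
GGGGGG
GGGGGR
GGGGGG
GGGYYG
GGGGBB
After op 4 fill(5,0,Y) [35 cells changed]:
YYYYBY
YYYKYY
YYYYYY
YYYYYR
YYYYYY
YYYYYY
YYYYBB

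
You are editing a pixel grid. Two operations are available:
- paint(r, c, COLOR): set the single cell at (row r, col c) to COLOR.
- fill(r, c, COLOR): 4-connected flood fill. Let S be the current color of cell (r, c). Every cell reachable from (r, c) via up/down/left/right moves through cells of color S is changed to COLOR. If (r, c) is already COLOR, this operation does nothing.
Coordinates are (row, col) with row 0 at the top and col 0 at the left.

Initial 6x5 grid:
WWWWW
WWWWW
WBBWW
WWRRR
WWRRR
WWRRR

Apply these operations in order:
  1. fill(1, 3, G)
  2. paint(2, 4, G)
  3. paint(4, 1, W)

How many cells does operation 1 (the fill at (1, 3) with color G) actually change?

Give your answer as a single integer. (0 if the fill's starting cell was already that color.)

After op 1 fill(1,3,G) [19 cells changed]:
GGGGG
GGGGG
GBBGG
GGRRR
GGRRR
GGRRR

Answer: 19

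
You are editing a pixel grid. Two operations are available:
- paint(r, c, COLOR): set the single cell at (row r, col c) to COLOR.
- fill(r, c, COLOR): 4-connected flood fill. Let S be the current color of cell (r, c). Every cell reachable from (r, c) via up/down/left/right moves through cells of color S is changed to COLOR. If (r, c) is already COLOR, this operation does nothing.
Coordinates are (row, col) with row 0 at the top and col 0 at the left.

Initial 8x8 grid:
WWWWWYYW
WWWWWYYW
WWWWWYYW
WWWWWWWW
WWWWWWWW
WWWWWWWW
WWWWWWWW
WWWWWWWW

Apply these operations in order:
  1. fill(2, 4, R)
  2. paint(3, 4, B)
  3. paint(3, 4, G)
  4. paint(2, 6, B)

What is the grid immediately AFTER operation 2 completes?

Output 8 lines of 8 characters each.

After op 1 fill(2,4,R) [58 cells changed]:
RRRRRYYR
RRRRRYYR
RRRRRYYR
RRRRRRRR
RRRRRRRR
RRRRRRRR
RRRRRRRR
RRRRRRRR
After op 2 paint(3,4,B):
RRRRRYYR
RRRRRYYR
RRRRRYYR
RRRRBRRR
RRRRRRRR
RRRRRRRR
RRRRRRRR
RRRRRRRR

Answer: RRRRRYYR
RRRRRYYR
RRRRRYYR
RRRRBRRR
RRRRRRRR
RRRRRRRR
RRRRRRRR
RRRRRRRR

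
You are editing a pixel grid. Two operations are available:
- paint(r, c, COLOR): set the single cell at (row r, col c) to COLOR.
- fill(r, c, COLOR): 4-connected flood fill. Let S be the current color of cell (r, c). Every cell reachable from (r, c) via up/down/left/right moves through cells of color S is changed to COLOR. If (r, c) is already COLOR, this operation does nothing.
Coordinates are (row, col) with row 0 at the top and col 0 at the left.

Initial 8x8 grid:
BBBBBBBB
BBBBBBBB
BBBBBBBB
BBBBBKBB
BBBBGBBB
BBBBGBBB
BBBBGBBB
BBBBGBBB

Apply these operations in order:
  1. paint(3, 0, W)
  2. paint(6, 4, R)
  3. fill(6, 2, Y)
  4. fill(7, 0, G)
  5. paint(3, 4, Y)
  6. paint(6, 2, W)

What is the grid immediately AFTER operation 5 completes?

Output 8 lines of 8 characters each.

After op 1 paint(3,0,W):
BBBBBBBB
BBBBBBBB
BBBBBBBB
WBBBBKBB
BBBBGBBB
BBBBGBBB
BBBBGBBB
BBBBGBBB
After op 2 paint(6,4,R):
BBBBBBBB
BBBBBBBB
BBBBBBBB
WBBBBKBB
BBBBGBBB
BBBBGBBB
BBBBRBBB
BBBBGBBB
After op 3 fill(6,2,Y) [58 cells changed]:
YYYYYYYY
YYYYYYYY
YYYYYYYY
WYYYYKYY
YYYYGYYY
YYYYGYYY
YYYYRYYY
YYYYGYYY
After op 4 fill(7,0,G) [58 cells changed]:
GGGGGGGG
GGGGGGGG
GGGGGGGG
WGGGGKGG
GGGGGGGG
GGGGGGGG
GGGGRGGG
GGGGGGGG
After op 5 paint(3,4,Y):
GGGGGGGG
GGGGGGGG
GGGGGGGG
WGGGYKGG
GGGGGGGG
GGGGGGGG
GGGGRGGG
GGGGGGGG

Answer: GGGGGGGG
GGGGGGGG
GGGGGGGG
WGGGYKGG
GGGGGGGG
GGGGGGGG
GGGGRGGG
GGGGGGGG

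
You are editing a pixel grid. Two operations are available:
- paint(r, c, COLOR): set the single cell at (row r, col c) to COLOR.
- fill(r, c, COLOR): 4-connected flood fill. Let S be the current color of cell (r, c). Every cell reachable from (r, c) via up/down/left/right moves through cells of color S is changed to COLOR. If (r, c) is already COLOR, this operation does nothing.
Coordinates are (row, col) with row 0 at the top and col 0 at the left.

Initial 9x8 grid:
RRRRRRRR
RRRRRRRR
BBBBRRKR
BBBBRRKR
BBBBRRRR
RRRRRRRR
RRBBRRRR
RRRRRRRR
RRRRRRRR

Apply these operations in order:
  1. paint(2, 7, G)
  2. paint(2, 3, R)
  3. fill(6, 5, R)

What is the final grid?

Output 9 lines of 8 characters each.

After op 1 paint(2,7,G):
RRRRRRRR
RRRRRRRR
BBBBRRKG
BBBBRRKR
BBBBRRRR
RRRRRRRR
RRBBRRRR
RRRRRRRR
RRRRRRRR
After op 2 paint(2,3,R):
RRRRRRRR
RRRRRRRR
BBBRRRKG
BBBBRRKR
BBBBRRRR
RRRRRRRR
RRBBRRRR
RRRRRRRR
RRRRRRRR
After op 3 fill(6,5,R) [0 cells changed]:
RRRRRRRR
RRRRRRRR
BBBRRRKG
BBBBRRKR
BBBBRRRR
RRRRRRRR
RRBBRRRR
RRRRRRRR
RRRRRRRR

Answer: RRRRRRRR
RRRRRRRR
BBBRRRKG
BBBBRRKR
BBBBRRRR
RRRRRRRR
RRBBRRRR
RRRRRRRR
RRRRRRRR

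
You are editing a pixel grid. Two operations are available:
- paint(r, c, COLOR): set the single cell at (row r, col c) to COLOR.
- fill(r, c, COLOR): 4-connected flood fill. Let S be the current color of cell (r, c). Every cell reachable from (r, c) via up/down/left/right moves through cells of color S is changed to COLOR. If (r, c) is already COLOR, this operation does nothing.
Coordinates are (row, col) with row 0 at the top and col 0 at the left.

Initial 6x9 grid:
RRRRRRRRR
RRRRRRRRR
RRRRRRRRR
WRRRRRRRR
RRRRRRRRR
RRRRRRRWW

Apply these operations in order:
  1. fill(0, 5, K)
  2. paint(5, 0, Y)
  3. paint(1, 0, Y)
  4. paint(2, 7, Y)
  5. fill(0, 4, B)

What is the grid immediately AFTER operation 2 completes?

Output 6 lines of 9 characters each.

Answer: KKKKKKKKK
KKKKKKKKK
KKKKKKKKK
WKKKKKKKK
KKKKKKKKK
YKKKKKKWW

Derivation:
After op 1 fill(0,5,K) [51 cells changed]:
KKKKKKKKK
KKKKKKKKK
KKKKKKKKK
WKKKKKKKK
KKKKKKKKK
KKKKKKKWW
After op 2 paint(5,0,Y):
KKKKKKKKK
KKKKKKKKK
KKKKKKKKK
WKKKKKKKK
KKKKKKKKK
YKKKKKKWW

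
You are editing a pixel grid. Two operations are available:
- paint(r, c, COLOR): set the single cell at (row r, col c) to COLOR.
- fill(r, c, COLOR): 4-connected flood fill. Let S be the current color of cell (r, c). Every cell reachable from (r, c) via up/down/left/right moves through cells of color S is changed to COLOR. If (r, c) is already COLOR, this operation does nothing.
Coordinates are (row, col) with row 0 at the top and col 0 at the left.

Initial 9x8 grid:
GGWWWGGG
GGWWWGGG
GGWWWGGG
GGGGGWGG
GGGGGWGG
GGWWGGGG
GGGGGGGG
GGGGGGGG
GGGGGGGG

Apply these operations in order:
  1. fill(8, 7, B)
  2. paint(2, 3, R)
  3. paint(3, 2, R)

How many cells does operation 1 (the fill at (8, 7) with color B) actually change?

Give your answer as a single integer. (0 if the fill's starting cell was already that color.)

After op 1 fill(8,7,B) [59 cells changed]:
BBWWWBBB
BBWWWBBB
BBWWWBBB
BBBBBWBB
BBBBBWBB
BBWWBBBB
BBBBBBBB
BBBBBBBB
BBBBBBBB

Answer: 59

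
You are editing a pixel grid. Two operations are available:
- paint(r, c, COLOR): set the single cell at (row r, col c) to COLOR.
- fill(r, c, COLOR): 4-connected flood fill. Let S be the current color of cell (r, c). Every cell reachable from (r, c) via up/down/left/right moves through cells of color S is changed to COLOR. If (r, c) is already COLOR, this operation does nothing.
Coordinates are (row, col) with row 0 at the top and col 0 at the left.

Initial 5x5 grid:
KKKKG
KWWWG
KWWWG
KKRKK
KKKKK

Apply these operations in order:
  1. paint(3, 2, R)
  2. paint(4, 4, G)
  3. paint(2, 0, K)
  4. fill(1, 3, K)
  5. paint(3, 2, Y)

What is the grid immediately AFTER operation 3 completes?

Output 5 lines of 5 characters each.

Answer: KKKKG
KWWWG
KWWWG
KKRKK
KKKKG

Derivation:
After op 1 paint(3,2,R):
KKKKG
KWWWG
KWWWG
KKRKK
KKKKK
After op 2 paint(4,4,G):
KKKKG
KWWWG
KWWWG
KKRKK
KKKKG
After op 3 paint(2,0,K):
KKKKG
KWWWG
KWWWG
KKRKK
KKKKG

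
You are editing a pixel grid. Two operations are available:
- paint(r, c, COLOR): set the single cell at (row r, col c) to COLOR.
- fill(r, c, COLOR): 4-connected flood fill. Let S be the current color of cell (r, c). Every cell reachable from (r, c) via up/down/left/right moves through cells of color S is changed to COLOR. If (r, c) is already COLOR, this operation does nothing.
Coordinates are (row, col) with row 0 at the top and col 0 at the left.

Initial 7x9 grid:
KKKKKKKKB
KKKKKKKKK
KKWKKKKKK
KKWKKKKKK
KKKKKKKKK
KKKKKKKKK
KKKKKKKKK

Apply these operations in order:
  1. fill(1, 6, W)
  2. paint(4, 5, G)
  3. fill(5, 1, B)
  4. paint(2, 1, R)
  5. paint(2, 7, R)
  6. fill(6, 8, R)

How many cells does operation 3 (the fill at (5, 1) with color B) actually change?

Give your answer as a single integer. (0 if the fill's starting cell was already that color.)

Answer: 61

Derivation:
After op 1 fill(1,6,W) [60 cells changed]:
WWWWWWWWB
WWWWWWWWW
WWWWWWWWW
WWWWWWWWW
WWWWWWWWW
WWWWWWWWW
WWWWWWWWW
After op 2 paint(4,5,G):
WWWWWWWWB
WWWWWWWWW
WWWWWWWWW
WWWWWWWWW
WWWWWGWWW
WWWWWWWWW
WWWWWWWWW
After op 3 fill(5,1,B) [61 cells changed]:
BBBBBBBBB
BBBBBBBBB
BBBBBBBBB
BBBBBBBBB
BBBBBGBBB
BBBBBBBBB
BBBBBBBBB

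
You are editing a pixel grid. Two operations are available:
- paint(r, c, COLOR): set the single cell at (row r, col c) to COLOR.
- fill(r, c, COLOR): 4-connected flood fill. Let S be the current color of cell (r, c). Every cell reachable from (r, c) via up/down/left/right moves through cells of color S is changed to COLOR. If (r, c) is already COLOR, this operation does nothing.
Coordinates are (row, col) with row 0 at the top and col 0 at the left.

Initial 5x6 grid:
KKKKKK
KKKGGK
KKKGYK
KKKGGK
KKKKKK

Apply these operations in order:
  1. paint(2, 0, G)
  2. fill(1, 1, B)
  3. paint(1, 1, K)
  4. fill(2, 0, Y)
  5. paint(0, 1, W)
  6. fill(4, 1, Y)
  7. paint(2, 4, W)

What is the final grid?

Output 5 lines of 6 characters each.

Answer: BWYYYY
BKYGGY
YYYGWY
YYYGGY
YYYYYY

Derivation:
After op 1 paint(2,0,G):
KKKKKK
KKKGGK
GKKGYK
KKKGGK
KKKKKK
After op 2 fill(1,1,B) [23 cells changed]:
BBBBBB
BBBGGB
GBBGYB
BBBGGB
BBBBBB
After op 3 paint(1,1,K):
BBBBBB
BKBGGB
GBBGYB
BBBGGB
BBBBBB
After op 4 fill(2,0,Y) [1 cells changed]:
BBBBBB
BKBGGB
YBBGYB
BBBGGB
BBBBBB
After op 5 paint(0,1,W):
BWBBBB
BKBGGB
YBBGYB
BBBGGB
BBBBBB
After op 6 fill(4,1,Y) [19 cells changed]:
BWYYYY
BKYGGY
YYYGYY
YYYGGY
YYYYYY
After op 7 paint(2,4,W):
BWYYYY
BKYGGY
YYYGWY
YYYGGY
YYYYYY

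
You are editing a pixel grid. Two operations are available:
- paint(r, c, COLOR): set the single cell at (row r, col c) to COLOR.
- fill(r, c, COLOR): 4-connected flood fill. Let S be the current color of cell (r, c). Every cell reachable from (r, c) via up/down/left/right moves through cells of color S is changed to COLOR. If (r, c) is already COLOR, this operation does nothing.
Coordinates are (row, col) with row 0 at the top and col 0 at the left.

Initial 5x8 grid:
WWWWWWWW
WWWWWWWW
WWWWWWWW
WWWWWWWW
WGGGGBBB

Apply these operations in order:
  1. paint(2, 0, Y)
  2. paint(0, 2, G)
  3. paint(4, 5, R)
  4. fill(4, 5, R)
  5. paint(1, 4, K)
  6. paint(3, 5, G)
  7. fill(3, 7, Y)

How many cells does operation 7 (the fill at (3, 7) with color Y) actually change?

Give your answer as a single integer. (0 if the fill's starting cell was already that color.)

After op 1 paint(2,0,Y):
WWWWWWWW
WWWWWWWW
YWWWWWWW
WWWWWWWW
WGGGGBBB
After op 2 paint(0,2,G):
WWGWWWWW
WWWWWWWW
YWWWWWWW
WWWWWWWW
WGGGGBBB
After op 3 paint(4,5,R):
WWGWWWWW
WWWWWWWW
YWWWWWWW
WWWWWWWW
WGGGGRBB
After op 4 fill(4,5,R) [0 cells changed]:
WWGWWWWW
WWWWWWWW
YWWWWWWW
WWWWWWWW
WGGGGRBB
After op 5 paint(1,4,K):
WWGWWWWW
WWWWKWWW
YWWWWWWW
WWWWWWWW
WGGGGRBB
After op 6 paint(3,5,G):
WWGWWWWW
WWWWKWWW
YWWWWWWW
WWWWWGWW
WGGGGRBB
After op 7 fill(3,7,Y) [29 cells changed]:
YYGYYYYY
YYYYKYYY
YYYYYYYY
YYYYYGYY
YGGGGRBB

Answer: 29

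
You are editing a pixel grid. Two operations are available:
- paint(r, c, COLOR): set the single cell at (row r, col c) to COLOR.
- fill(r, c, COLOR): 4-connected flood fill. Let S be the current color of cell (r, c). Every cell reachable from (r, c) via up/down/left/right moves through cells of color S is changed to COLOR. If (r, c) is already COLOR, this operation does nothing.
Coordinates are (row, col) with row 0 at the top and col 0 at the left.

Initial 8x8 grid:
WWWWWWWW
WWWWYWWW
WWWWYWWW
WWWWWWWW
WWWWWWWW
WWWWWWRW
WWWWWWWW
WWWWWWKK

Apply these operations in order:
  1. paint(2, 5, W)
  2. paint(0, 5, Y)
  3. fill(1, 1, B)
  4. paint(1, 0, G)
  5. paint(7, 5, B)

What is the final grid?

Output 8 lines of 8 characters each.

Answer: BBBBBYBB
GBBBYBBB
BBBBYBBB
BBBBBBBB
BBBBBBBB
BBBBBBRB
BBBBBBBB
BBBBBBKK

Derivation:
After op 1 paint(2,5,W):
WWWWWWWW
WWWWYWWW
WWWWYWWW
WWWWWWWW
WWWWWWWW
WWWWWWRW
WWWWWWWW
WWWWWWKK
After op 2 paint(0,5,Y):
WWWWWYWW
WWWWYWWW
WWWWYWWW
WWWWWWWW
WWWWWWWW
WWWWWWRW
WWWWWWWW
WWWWWWKK
After op 3 fill(1,1,B) [58 cells changed]:
BBBBBYBB
BBBBYBBB
BBBBYBBB
BBBBBBBB
BBBBBBBB
BBBBBBRB
BBBBBBBB
BBBBBBKK
After op 4 paint(1,0,G):
BBBBBYBB
GBBBYBBB
BBBBYBBB
BBBBBBBB
BBBBBBBB
BBBBBBRB
BBBBBBBB
BBBBBBKK
After op 5 paint(7,5,B):
BBBBBYBB
GBBBYBBB
BBBBYBBB
BBBBBBBB
BBBBBBBB
BBBBBBRB
BBBBBBBB
BBBBBBKK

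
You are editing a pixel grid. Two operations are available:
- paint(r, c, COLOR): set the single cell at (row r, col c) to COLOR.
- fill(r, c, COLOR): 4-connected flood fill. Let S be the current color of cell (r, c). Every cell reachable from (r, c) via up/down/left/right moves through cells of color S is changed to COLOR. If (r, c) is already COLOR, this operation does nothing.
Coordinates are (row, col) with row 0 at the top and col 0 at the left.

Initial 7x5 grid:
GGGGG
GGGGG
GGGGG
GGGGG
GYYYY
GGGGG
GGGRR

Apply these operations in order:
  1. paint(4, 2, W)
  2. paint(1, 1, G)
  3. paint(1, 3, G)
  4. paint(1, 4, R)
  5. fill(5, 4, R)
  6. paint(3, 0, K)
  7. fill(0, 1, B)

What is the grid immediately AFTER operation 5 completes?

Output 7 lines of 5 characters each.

Answer: RRRRR
RRRRR
RRRRR
RRRRR
RYWYY
RRRRR
RRRRR

Derivation:
After op 1 paint(4,2,W):
GGGGG
GGGGG
GGGGG
GGGGG
GYWYY
GGGGG
GGGRR
After op 2 paint(1,1,G):
GGGGG
GGGGG
GGGGG
GGGGG
GYWYY
GGGGG
GGGRR
After op 3 paint(1,3,G):
GGGGG
GGGGG
GGGGG
GGGGG
GYWYY
GGGGG
GGGRR
After op 4 paint(1,4,R):
GGGGG
GGGGR
GGGGG
GGGGG
GYWYY
GGGGG
GGGRR
After op 5 fill(5,4,R) [28 cells changed]:
RRRRR
RRRRR
RRRRR
RRRRR
RYWYY
RRRRR
RRRRR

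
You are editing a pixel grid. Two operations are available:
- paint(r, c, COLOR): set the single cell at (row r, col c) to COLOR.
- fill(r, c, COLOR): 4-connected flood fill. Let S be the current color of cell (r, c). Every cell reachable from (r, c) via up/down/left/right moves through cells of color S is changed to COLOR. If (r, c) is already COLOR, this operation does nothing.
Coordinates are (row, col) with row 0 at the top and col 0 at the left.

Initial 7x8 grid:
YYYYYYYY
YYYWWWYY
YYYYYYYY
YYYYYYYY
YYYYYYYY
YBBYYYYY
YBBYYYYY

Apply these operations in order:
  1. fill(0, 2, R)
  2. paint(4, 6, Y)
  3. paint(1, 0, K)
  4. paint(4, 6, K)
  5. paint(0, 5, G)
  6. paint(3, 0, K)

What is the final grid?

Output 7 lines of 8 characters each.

Answer: RRRRRGRR
KRRWWWRR
RRRRRRRR
KRRRRRRR
RRRRRRKR
RBBRRRRR
RBBRRRRR

Derivation:
After op 1 fill(0,2,R) [49 cells changed]:
RRRRRRRR
RRRWWWRR
RRRRRRRR
RRRRRRRR
RRRRRRRR
RBBRRRRR
RBBRRRRR
After op 2 paint(4,6,Y):
RRRRRRRR
RRRWWWRR
RRRRRRRR
RRRRRRRR
RRRRRRYR
RBBRRRRR
RBBRRRRR
After op 3 paint(1,0,K):
RRRRRRRR
KRRWWWRR
RRRRRRRR
RRRRRRRR
RRRRRRYR
RBBRRRRR
RBBRRRRR
After op 4 paint(4,6,K):
RRRRRRRR
KRRWWWRR
RRRRRRRR
RRRRRRRR
RRRRRRKR
RBBRRRRR
RBBRRRRR
After op 5 paint(0,5,G):
RRRRRGRR
KRRWWWRR
RRRRRRRR
RRRRRRRR
RRRRRRKR
RBBRRRRR
RBBRRRRR
After op 6 paint(3,0,K):
RRRRRGRR
KRRWWWRR
RRRRRRRR
KRRRRRRR
RRRRRRKR
RBBRRRRR
RBBRRRRR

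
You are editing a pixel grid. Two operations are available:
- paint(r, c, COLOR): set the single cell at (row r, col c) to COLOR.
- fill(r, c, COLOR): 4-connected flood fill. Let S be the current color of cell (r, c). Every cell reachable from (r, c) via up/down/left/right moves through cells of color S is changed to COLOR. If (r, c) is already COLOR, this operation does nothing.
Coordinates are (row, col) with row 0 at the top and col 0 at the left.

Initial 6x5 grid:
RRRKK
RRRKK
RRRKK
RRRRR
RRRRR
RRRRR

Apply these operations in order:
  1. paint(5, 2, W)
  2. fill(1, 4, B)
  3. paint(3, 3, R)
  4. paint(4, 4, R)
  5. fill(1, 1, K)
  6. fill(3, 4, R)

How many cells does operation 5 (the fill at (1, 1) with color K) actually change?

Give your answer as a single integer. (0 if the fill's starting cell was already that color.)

Answer: 23

Derivation:
After op 1 paint(5,2,W):
RRRKK
RRRKK
RRRKK
RRRRR
RRRRR
RRWRR
After op 2 fill(1,4,B) [6 cells changed]:
RRRBB
RRRBB
RRRBB
RRRRR
RRRRR
RRWRR
After op 3 paint(3,3,R):
RRRBB
RRRBB
RRRBB
RRRRR
RRRRR
RRWRR
After op 4 paint(4,4,R):
RRRBB
RRRBB
RRRBB
RRRRR
RRRRR
RRWRR
After op 5 fill(1,1,K) [23 cells changed]:
KKKBB
KKKBB
KKKBB
KKKKK
KKKKK
KKWKK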